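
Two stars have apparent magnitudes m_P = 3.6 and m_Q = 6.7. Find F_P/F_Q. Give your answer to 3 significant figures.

Magnitude difference = -3.1
Flux ratio = 10^(−0.4 Δm) = 10^(−0.4 × -3.1) = 10^1.240 = 17.38

F_P/F_Q ≈ 17.4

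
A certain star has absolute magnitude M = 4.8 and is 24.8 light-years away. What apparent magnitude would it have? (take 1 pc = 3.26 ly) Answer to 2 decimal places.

d = 24.8 ly / 3.26 = 7.607 pc
m = M + 5 log₁₀ d − 5 = 4.8 + 5·0.8812 − 5 = 4.206

m ≈ 4.21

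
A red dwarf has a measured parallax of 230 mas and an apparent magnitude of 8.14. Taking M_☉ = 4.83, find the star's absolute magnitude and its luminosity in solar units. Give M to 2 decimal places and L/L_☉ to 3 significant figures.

d = 1/p = 1000/230 mas = 4.348 pc
M = m − 5 log₁₀ d + 5 = 8.14 − 5·0.6383 + 5 = 9.949
M − M_☉ = 9.949 − 4.83 = 5.119
L/L_☉ = 10^(−0.4 × 5.119) = 8.965×10^-3

M ≈ 9.95; L/L_☉ ≈ 8.96×10^-3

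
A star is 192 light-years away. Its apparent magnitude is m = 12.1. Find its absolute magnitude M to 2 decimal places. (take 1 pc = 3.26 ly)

d = 192 ly / 3.26 = 58.90 pc
5 log₁₀(d/10 pc) = 5 log₁₀(58.90) − 5 = 3.850
M = m − 5 log₁₀(d/10) = 12.1 − 3.850 = 8.250

M ≈ 8.25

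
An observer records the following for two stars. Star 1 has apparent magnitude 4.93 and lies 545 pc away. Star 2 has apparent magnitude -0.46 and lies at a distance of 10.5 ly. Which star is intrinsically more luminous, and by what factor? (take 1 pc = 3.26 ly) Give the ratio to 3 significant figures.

Star 1 is more luminous, by a factor of 200.

Star 1: M = m − 5 log₁₀ d + 5 = 4.93 − 5·2.7364 + 5 = -3.752
Star 2: d = 10.5 ly / 3.26 = 3.221 pc
Star 2: M = m − 5 log₁₀ d + 5 = -0.46 − 5·0.5080 + 5 = 2.000
ΔM = M_1 − M_2 = -3.752 − (2.000) = -5.752; smaller M is more luminous → Star 1.
L ratio = 10^(0.4 |ΔM|) = 10^2.301 = 199.9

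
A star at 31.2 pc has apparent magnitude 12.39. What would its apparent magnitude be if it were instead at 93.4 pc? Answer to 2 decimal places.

m ≈ 14.77

Flux ∝ 1/d², so Δm = 5 log₁₀(d₂/d₁) = 5 log₁₀(93.4/31.2) = 2.381
m₂ = m₁ + Δm = 12.39 + (2.381) = 14.771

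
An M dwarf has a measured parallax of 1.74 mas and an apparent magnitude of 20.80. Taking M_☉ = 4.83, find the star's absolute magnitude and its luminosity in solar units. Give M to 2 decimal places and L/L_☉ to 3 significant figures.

M ≈ 12.00; L/L_☉ ≈ 1.35×10^-3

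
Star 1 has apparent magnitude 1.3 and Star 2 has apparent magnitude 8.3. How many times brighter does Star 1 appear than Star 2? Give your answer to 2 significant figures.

630

Δm = 1.3 − (8.3) = -7.0
Flux ratio = 10^(−0.4 Δm) = 10^(−0.4 × -7.0) = 10^2.800 = 631.0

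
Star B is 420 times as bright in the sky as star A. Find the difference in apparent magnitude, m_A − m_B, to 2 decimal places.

m_A − m_B ≈ 6.56

Pogson: Δm = −2.5 log₁₀(ratio) = −2.5 log₁₀(420) = −2.5 × 2.6232 = -6.558
Star B is brighter so has the smaller magnitude: m_A − m_B is positive.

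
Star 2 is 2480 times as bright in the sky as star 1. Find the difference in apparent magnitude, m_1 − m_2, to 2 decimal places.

Pogson: Δm = −2.5 log₁₀(ratio) = −2.5 log₁₀(2480) = −2.5 × 3.3945 = -8.486
Star 2 is brighter so has the smaller magnitude: m_1 − m_2 is positive.

m_1 − m_2 ≈ 8.49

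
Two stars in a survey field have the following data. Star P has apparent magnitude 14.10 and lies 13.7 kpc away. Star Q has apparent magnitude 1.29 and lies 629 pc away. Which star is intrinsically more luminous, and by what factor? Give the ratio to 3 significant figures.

Star P: d = 13.7 kpc = 13700 pc
Star P: M = m − 5 log₁₀ d + 5 = 14.10 − 5·4.1367 + 5 = -1.584
Star Q: M = m − 5 log₁₀ d + 5 = 1.29 − 5·2.7987 + 5 = -7.703
ΔM = M_P − M_Q = -1.584 − (-7.703) = 6.120; smaller M is more luminous → Star Q.
L ratio = 10^(0.4 |ΔM|) = 10^2.448 = 280.5

Star Q is more luminous, by a factor of 280.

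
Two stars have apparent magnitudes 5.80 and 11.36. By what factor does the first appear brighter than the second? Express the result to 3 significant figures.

167

Δm = 5.80 − (11.36) = -5.56
Flux ratio = 10^(−0.4 Δm) = 10^(−0.4 × -5.56) = 10^2.224 = 167.5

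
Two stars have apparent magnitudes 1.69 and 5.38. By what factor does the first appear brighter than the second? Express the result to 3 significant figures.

Magnitude difference = -3.69
Flux ratio = 10^(−0.4 Δm) = 10^(−0.4 × -3.69) = 10^1.476 = 29.92

29.9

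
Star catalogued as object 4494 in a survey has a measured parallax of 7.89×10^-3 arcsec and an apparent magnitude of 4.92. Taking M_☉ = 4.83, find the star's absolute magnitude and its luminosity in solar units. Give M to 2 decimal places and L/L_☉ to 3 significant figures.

M ≈ -0.59; L/L_☉ ≈ 148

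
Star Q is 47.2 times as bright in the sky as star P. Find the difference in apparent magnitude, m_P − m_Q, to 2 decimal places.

Pogson: Δm = −2.5 log₁₀(ratio) = −2.5 log₁₀(47.2) = −2.5 × 1.6739 = -4.185
Star Q is brighter so has the smaller magnitude: m_P − m_Q is positive.

m_P − m_Q ≈ 4.18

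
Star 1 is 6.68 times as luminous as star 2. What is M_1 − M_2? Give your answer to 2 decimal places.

M_1 − M_2 ≈ -2.06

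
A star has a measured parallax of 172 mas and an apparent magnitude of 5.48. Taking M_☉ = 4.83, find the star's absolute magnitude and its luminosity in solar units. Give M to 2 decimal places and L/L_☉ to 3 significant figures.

d = 1/p = 1000/172 mas = 5.814 pc
M = m − 5 log₁₀ d + 5 = 5.48 − 5·0.7645 + 5 = 6.658
M − M_☉ = 6.658 − 4.83 = 1.828
L/L_☉ = 10^(−0.4 × 1.828) = 0.1858

M ≈ 6.66; L/L_☉ ≈ 0.186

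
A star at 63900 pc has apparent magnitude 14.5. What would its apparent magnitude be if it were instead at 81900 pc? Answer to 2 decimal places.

m ≈ 15.04

Flux ∝ 1/d², so Δm = 5 log₁₀(d₂/d₁) = 5 log₁₀(81900/63900) = 0.539
m₂ = m₁ + Δm = 14.5 + (0.539) = 15.039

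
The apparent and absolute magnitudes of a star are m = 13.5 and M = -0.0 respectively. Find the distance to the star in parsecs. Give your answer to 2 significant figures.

d ≈ 5000 pc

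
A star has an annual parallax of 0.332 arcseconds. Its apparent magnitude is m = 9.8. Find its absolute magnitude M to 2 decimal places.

d = 1/p = 1/0.332″ = 3.012 pc
5 log₁₀(d/10 pc) = 5 log₁₀(3.012) − 5 = -2.606
M = m − 5 log₁₀(d/10) = 9.8 + 2.606 = 12.406

M ≈ 12.41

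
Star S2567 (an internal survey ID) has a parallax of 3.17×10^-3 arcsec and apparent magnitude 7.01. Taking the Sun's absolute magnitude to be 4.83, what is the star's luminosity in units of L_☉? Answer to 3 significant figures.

d = 1/p = 1/3.17×10^-3″ = 315.5 pc
M = m − 5 log₁₀ d + 5 = 7.01 − 5·2.4989 + 5 = -0.485
M − M_☉ = -0.485 − 4.83 = -5.315
L/L_☉ = 10^(−0.4 × -5.315) = 133.6

L/L_☉ ≈ 134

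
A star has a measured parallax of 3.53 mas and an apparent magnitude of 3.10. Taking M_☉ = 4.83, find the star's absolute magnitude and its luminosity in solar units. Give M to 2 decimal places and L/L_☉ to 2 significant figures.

M ≈ -4.16; L/L_☉ ≈ 3900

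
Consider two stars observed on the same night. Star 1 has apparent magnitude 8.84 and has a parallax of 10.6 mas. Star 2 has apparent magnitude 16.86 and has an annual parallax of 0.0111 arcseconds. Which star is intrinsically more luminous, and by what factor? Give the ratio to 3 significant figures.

Star 1 is more luminous, by a factor of 1770.

Star 1: p = 10.6 mas = 0.0106″ → d = 1/p = 94.34 pc
Star 1: M = m − 5 log₁₀ d + 5 = 8.84 − 5·1.9747 + 5 = 3.967
Star 2: d = 1/p = 1/0.0111″ = 90.09 pc
Star 2: M = m − 5 log₁₀ d + 5 = 16.86 − 5·1.9547 + 5 = 12.087
ΔM = M_1 − M_2 = 3.967 − (12.087) = -8.120; smaller M is more luminous → Star 1.
L ratio = 10^(0.4 |ΔM|) = 10^3.248 = 1770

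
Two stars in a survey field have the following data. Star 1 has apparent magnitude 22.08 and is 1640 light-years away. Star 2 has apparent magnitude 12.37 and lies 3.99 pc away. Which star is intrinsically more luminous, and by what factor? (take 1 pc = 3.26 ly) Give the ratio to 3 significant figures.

Star 1 is more luminous, by a factor of 2.08.

Star 1: d = 1640 ly / 3.26 = 503.1 pc
Star 1: M = m − 5 log₁₀ d + 5 = 22.08 − 5·2.7016 + 5 = 13.572
Star 2: M = m − 5 log₁₀ d + 5 = 12.37 − 5·0.6010 + 5 = 14.365
ΔM = M_1 − M_2 = 13.572 − (14.365) = -0.793; smaller M is more luminous → Star 1.
L ratio = 10^(0.4 |ΔM|) = 10^0.317 = 2.076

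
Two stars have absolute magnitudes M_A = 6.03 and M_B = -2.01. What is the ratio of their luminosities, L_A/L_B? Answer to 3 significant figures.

L_A/L_B ≈ 6.08×10^-4

ΔM = M_A − M_B = 8.04
L_A/L_B = 10^(−0.4 ΔM) = 10^-3.216 = 6.081×10^-4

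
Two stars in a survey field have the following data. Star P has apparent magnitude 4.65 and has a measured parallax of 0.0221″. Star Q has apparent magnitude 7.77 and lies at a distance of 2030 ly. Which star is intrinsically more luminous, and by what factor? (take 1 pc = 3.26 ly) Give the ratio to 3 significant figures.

Star Q is more luminous, by a factor of 10.7.

Star P: d = 1/p = 1/0.0221″ = 45.25 pc
Star P: M = m − 5 log₁₀ d + 5 = 4.65 − 5·1.6556 + 5 = 1.372
Star Q: d = 2030 ly / 3.26 = 622.7 pc
Star Q: M = m − 5 log₁₀ d + 5 = 7.77 − 5·2.7943 + 5 = -1.201
ΔM = M_P − M_Q = 1.372 − (-1.201) = 2.573; smaller M is more luminous → Star Q.
L ratio = 10^(0.4 |ΔM|) = 10^1.029 = 10.70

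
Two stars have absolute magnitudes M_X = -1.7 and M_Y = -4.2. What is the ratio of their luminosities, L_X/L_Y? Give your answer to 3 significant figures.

ΔM = M_X − M_Y = 2.5
L_X/L_Y = 10^(−0.4 ΔM) = 10^-1.000 = 0.1000

L_X/L_Y ≈ 0.100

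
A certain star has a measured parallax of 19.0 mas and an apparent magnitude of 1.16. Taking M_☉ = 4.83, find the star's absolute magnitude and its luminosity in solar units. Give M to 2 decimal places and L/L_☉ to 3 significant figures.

d = 1/p = 1000/19.0 mas = 52.63 pc
M = m − 5 log₁₀ d + 5 = 1.16 − 5·1.7212 + 5 = -2.446
M − M_☉ = -2.446 − 4.83 = -7.276
L/L_☉ = 10^(−0.4 × -7.276) = 813.8

M ≈ -2.45; L/L_☉ ≈ 814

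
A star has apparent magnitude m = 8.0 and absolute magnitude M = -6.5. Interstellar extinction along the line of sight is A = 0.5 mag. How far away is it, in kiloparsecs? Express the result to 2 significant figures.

m − M = 5 log₁₀(d/10 pc) + A  ⇒  8.0 − (-6.5) − 0.5 = 5 log₁₀(d/10)
14.000 = 5 log₁₀(d/10)
log₁₀ d = (m − M − A)/5 + 1 = 3.8000
d = 10^3.8000 = 6310 pc
= 6.310 kpc

d ≈ 6.3 kpc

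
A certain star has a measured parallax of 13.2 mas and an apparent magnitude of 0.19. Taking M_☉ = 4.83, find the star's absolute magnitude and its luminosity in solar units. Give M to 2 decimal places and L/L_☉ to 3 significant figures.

M ≈ -4.21; L/L_☉ ≈ 4120

d = 1/p = 1000/13.2 mas = 75.76 pc
M = m − 5 log₁₀ d + 5 = 0.19 − 5·1.8794 + 5 = -4.207
M − M_☉ = -4.207 − 4.83 = -9.037
L/L_☉ = 10^(−0.4 × -9.037) = 4120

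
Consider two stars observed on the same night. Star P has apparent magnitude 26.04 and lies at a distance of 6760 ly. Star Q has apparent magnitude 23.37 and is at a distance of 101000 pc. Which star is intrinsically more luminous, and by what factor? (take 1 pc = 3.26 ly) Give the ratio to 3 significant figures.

Star Q is more luminous, by a factor of 27700.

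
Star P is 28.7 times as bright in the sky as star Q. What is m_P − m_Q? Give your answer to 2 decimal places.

m_P − m_Q ≈ -3.64

Pogson: Δm = −2.5 log₁₀(ratio) = −2.5 log₁₀(28.7) = −2.5 × 1.4579 = -3.645
Star P is brighter, so it has the smaller magnitude: the difference is negative.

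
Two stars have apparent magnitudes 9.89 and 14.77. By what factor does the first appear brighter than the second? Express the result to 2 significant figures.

90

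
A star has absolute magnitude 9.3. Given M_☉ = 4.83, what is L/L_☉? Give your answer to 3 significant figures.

L/L_☉ ≈ 0.0163

M − M_☉ = 9.3 − 4.83 = 4.470
L/L_☉ = 10^(−0.4 (M − M_☉)) = 10^-1.788 = 0.01629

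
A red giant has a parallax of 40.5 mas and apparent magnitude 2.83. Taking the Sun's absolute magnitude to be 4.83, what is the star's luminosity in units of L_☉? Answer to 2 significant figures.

L/L_☉ ≈ 38

d = 1/p = 1000/40.5 mas = 24.69 pc
M = m − 5 log₁₀ d + 5 = 2.83 − 5·1.3925 + 5 = 0.867
M − M_☉ = 0.867 − 4.83 = -3.963
L/L_☉ = 10^(−0.4 × -3.963) = 38.47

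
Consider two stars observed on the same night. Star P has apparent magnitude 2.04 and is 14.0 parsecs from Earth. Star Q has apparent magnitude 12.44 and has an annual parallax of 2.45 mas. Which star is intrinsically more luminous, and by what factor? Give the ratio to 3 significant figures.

Star P is more luminous, by a factor of 17.0.

Star P: M = m − 5 log₁₀ d + 5 = 2.04 − 5·1.1461 + 5 = 1.309
Star Q: p = 2.45 mas = 2.45×10^-3″ → d = 1/p = 408.2 pc
Star Q: M = m − 5 log₁₀ d + 5 = 12.44 − 5·2.6108 + 5 = 4.386
ΔM = M_P − M_Q = 1.309 − (4.386) = -3.076; smaller M is more luminous → Star P.
L ratio = 10^(0.4 |ΔM|) = 10^1.231 = 17.01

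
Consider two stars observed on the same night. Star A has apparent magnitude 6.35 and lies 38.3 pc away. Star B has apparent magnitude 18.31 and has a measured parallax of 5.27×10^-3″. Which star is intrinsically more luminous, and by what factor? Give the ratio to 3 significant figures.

Star A is more luminous, by a factor of 2480.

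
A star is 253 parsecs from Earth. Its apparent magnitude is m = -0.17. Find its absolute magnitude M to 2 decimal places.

5 log₁₀(d/10 pc) = 5 log₁₀(253.0) − 5 = 7.016
M = m − 5 log₁₀(d/10) = -0.17 − 7.016 = -7.186

M ≈ -7.19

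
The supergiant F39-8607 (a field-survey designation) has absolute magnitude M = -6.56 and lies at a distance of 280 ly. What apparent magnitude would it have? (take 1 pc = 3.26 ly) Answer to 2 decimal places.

m ≈ -1.89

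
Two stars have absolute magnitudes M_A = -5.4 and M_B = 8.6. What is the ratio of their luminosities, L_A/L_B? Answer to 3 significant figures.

ΔM = M_A − M_B = -14.0
L_A/L_B = 10^(−0.4 ΔM) = 10^5.600 = 398100

L_A/L_B ≈ 398000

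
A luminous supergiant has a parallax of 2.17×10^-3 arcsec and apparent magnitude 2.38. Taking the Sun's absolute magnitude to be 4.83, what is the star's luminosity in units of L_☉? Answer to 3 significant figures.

d = 1/p = 1/2.17×10^-3″ = 460.8 pc
M = m − 5 log₁₀ d + 5 = 2.38 − 5·2.6635 + 5 = -5.938
M − M_☉ = -5.938 − 4.83 = -10.768
L/L_☉ = 10^(−0.4 × -10.768) = 20280

L/L_☉ ≈ 20300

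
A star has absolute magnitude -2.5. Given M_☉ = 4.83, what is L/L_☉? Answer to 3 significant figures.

L/L_☉ ≈ 855

M − M_☉ = -2.5 − 4.83 = -7.330
L/L_☉ = 10^(−0.4 (M − M_☉)) = 10^2.932 = 855.1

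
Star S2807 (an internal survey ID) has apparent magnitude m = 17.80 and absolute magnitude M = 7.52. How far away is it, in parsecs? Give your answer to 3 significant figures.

Distance modulus: m − M = 17.80 − (7.52) = 10.280
m − M = 5 log₁₀ d − 5
log₁₀ d = (m − M)/5 + 1 = 3.0560
d = 10^3.0560 = 1138 pc

d ≈ 1140 pc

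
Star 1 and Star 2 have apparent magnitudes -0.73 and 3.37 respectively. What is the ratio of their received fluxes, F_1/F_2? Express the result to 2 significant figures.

F_1/F_2 ≈ 44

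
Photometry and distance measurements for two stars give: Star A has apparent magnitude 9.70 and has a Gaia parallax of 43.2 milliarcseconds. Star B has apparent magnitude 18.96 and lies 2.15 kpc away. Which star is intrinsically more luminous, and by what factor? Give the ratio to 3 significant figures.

Star B is more luminous, by a factor of 1.71.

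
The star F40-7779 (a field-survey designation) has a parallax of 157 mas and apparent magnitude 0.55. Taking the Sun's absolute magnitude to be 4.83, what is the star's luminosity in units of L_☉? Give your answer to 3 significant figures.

d = 1/p = 1000/157 mas = 6.369 pc
M = m − 5 log₁₀ d + 5 = 0.55 − 5·0.8041 + 5 = 1.529
M − M_☉ = 1.529 − 4.83 = -3.301
L/L_☉ = 10^(−0.4 × -3.301) = 20.90

L/L_☉ ≈ 20.9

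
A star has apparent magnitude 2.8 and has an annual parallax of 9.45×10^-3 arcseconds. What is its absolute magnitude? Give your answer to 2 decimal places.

M ≈ -2.32

d = 1/p = 1/9.45×10^-3″ = 105.8 pc
5 log₁₀(d/10 pc) = 5 log₁₀(105.8) − 5 = 5.123
M = m − 5 log₁₀(d/10) = 2.8 − 5.123 = -2.323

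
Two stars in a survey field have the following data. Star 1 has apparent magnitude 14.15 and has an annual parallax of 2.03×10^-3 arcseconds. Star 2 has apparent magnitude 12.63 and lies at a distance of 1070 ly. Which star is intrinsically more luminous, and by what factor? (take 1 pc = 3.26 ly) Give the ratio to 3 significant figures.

Star 2 is more luminous, by a factor of 1.80.

Star 1: d = 1/p = 1/2.03×10^-3″ = 492.6 pc
Star 1: M = m − 5 log₁₀ d + 5 = 14.15 − 5·2.6925 + 5 = 5.687
Star 2: d = 1070 ly / 3.26 = 328.2 pc
Star 2: M = m − 5 log₁₀ d + 5 = 12.63 − 5·2.5162 + 5 = 5.049
ΔM = M_1 − M_2 = 5.687 − (5.049) = 0.638; smaller M is more luminous → Star 2.
L ratio = 10^(0.4 |ΔM|) = 10^0.255 = 1.800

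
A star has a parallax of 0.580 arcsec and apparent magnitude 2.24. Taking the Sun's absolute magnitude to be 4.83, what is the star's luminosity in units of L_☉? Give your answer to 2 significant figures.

d = 1/p = 1/0.580″ = 1.724 pc
M = m − 5 log₁₀ d + 5 = 2.24 − 5·0.2366 + 5 = 6.057
M − M_☉ = 6.057 − 4.83 = 1.227
L/L_☉ = 10^(−0.4 × 1.227) = 0.3230

L/L_☉ ≈ 0.32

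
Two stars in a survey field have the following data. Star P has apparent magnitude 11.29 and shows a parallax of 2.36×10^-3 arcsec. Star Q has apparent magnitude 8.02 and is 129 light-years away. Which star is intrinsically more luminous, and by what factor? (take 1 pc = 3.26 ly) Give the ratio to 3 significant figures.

Star P: d = 1/p = 1/2.36×10^-3″ = 423.7 pc
Star P: M = m − 5 log₁₀ d + 5 = 11.29 − 5·2.6271 + 5 = 3.155
Star Q: d = 129 ly / 3.26 = 39.57 pc
Star Q: M = m − 5 log₁₀ d + 5 = 8.02 − 5·1.5974 + 5 = 5.033
ΔM = M_P − M_Q = 3.155 − (5.033) = -1.879; smaller M is more luminous → Star P.
L ratio = 10^(0.4 |ΔM|) = 10^0.751 = 5.642

Star P is more luminous, by a factor of 5.64.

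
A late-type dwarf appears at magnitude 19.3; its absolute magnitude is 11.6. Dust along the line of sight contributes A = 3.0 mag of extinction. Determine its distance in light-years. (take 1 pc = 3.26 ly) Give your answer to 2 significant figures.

m − M = 5 log₁₀(d/10 pc) + A  ⇒  19.3 − (11.6) − 3.0 = 5 log₁₀(d/10)
4.700 = 5 log₁₀(d/10)
log₁₀ d = (m − M − A)/5 + 1 = 1.9400
d = 10^1.9400 = 87.10 pc
= 283.9 ly

d ≈ 280 ly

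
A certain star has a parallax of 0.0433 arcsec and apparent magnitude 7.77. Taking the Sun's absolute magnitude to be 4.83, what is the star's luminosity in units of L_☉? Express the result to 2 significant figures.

L/L_☉ ≈ 0.36

d = 1/p = 1/0.0433″ = 23.09 pc
M = m − 5 log₁₀ d + 5 = 7.77 − 5·1.3635 + 5 = 5.952
M − M_☉ = 5.952 − 4.83 = 1.122
L/L_☉ = 10^(−0.4 × 1.122) = 0.3557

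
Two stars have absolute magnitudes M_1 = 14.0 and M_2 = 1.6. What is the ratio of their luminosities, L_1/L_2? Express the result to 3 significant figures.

L_1/L_2 ≈ 1.10×10^-5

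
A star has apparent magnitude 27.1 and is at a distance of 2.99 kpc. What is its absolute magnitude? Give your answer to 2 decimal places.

d = 2.99 kpc = 2990 pc
5 log₁₀(d/10 pc) = 5 log₁₀(2990) − 5 = 12.378
M = m − 5 log₁₀(d/10) = 27.1 − 12.378 = 14.722

M ≈ 14.72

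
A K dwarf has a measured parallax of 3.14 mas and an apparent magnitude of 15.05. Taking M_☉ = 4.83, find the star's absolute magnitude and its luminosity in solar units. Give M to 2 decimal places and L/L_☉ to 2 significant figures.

d = 1/p = 1000/3.14 mas = 318.5 pc
M = m − 5 log₁₀ d + 5 = 15.05 − 5·2.5031 + 5 = 7.535
M − M_☉ = 7.535 − 4.83 = 2.705
L/L_☉ = 10^(−0.4 × 2.705) = 0.08282

M ≈ 7.53; L/L_☉ ≈ 0.083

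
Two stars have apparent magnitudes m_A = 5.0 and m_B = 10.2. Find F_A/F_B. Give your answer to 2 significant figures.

F_A/F_B ≈ 120

Magnitude difference = -5.2
Flux ratio = 10^(−0.4 Δm) = 10^(−0.4 × -5.2) = 10^2.080 = 120.2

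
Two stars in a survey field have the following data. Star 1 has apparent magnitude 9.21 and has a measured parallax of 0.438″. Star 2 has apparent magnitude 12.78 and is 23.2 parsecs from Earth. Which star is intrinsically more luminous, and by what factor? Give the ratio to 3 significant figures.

Star 1: d = 1/p = 1/0.438″ = 2.283 pc
Star 1: M = m − 5 log₁₀ d + 5 = 9.21 − 5·0.3585 + 5 = 12.417
Star 2: M = m − 5 log₁₀ d + 5 = 12.78 − 5·1.3655 + 5 = 10.953
ΔM = M_1 − M_2 = 12.417 − (10.953) = 1.465; smaller M is more luminous → Star 2.
L ratio = 10^(0.4 |ΔM|) = 10^0.586 = 3.854

Star 2 is more luminous, by a factor of 3.85.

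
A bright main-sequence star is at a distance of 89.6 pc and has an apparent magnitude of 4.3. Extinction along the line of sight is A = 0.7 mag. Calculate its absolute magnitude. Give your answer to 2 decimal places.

M ≈ -1.16

5 log₁₀(d/10 pc) = 5 log₁₀(89.60) − 5 = 4.762
M = m − 5 log₁₀(d/10) − A = 4.3 − 4.762 − 0.7 = -1.162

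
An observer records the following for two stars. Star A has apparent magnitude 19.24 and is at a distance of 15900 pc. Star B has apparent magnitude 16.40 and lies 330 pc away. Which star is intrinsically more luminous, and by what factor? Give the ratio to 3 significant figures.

Star A: M = m − 5 log₁₀ d + 5 = 19.24 − 5·4.2014 + 5 = 3.233
Star B: M = m − 5 log₁₀ d + 5 = 16.40 − 5·2.5185 + 5 = 8.807
ΔM = M_A − M_B = 3.233 − (8.807) = -5.574; smaller M is more luminous → Star A.
L ratio = 10^(0.4 |ΔM|) = 10^2.230 = 169.7

Star A is more luminous, by a factor of 170.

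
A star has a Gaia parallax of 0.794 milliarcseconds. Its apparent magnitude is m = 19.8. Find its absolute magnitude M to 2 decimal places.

M ≈ 9.30

p = 0.794 mas = 7.94×10^-4″ → d = 1/p = 1259 pc
5 log₁₀(d/10 pc) = 5 log₁₀(1259) − 5 = 10.501
M = m − 5 log₁₀(d/10) = 19.8 − 10.501 = 9.299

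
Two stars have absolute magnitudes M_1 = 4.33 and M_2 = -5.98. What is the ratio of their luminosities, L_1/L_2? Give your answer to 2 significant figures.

L_1/L_2 ≈ 7.5×10^-5

ΔM = M_1 − M_2 = 10.31
L_1/L_2 = 10^(−0.4 ΔM) = 10^-4.124 = 7.516×10^-5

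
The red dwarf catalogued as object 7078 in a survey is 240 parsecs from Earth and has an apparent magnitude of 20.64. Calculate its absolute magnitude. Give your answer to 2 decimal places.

5 log₁₀(d/10 pc) = 5 log₁₀(240.0) − 5 = 6.901
M = m − 5 log₁₀(d/10) = 20.64 − 6.901 = 13.739

M ≈ 13.74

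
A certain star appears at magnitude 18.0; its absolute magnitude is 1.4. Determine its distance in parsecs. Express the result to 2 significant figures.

d ≈ 21000 pc

μ = m − M = 16.600
m − M = 5 log₁₀ d − 5
log₁₀ d = (m − M)/5 + 1 = 4.3200
d = 10^4.3200 = 20890 pc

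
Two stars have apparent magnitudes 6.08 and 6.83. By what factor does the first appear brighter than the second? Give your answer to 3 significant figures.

2.00

Δm = 6.08 − (6.83) = -0.75
Flux ratio = 10^(−0.4 Δm) = 10^(−0.4 × -0.75) = 10^0.300 = 1.995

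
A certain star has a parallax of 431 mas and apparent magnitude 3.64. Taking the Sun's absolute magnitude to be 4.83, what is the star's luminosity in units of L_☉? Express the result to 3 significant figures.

L/L_☉ ≈ 0.161

d = 1/p = 1000/431 mas = 2.320 pc
M = m − 5 log₁₀ d + 5 = 3.64 − 5·0.3655 + 5 = 6.812
M − M_☉ = 6.812 − 4.83 = 1.982
L/L_☉ = 10^(−0.4 × 1.982) = 0.1611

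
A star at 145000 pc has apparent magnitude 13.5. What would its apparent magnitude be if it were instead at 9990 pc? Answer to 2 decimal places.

Flux ∝ 1/d², so Δm = 5 log₁₀(d₂/d₁) = 5 log₁₀(9990/145000) = -5.809
m₂ = m₁ + Δm = 13.5 + (-5.809) = 7.691

m ≈ 7.69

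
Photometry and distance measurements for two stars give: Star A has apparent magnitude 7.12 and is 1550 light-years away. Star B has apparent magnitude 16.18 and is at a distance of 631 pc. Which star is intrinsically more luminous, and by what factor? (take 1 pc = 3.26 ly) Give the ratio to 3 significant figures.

Star A is more luminous, by a factor of 2390.

Star A: d = 1550 ly / 3.26 = 475.5 pc
Star A: M = m − 5 log₁₀ d + 5 = 7.12 − 5·2.6771 + 5 = -1.266
Star B: M = m − 5 log₁₀ d + 5 = 16.18 − 5·2.8000 + 5 = 7.180
ΔM = M_A − M_B = -1.266 − (7.180) = -8.445; smaller M is more luminous → Star A.
L ratio = 10^(0.4 |ΔM|) = 10^3.378 = 2389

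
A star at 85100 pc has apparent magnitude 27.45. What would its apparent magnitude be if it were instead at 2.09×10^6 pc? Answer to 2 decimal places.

Flux ∝ 1/d², so Δm = 5 log₁₀(d₂/d₁) = 5 log₁₀(2.09×10^6/85100) = 6.951
m₂ = m₁ + Δm = 27.45 + (6.951) = 34.401

m ≈ 34.40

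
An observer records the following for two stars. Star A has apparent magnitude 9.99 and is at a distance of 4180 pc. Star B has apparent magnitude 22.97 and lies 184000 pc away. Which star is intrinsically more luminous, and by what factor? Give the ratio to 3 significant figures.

Star A is more luminous, by a factor of 80.3.

Star A: M = m − 5 log₁₀ d + 5 = 9.99 − 5·3.6212 + 5 = -3.116
Star B: M = m − 5 log₁₀ d + 5 = 22.97 − 5·5.2648 + 5 = 1.646
ΔM = M_A − M_B = -3.116 − (1.646) = -4.762; smaller M is more luminous → Star A.
L ratio = 10^(0.4 |ΔM|) = 10^1.905 = 80.30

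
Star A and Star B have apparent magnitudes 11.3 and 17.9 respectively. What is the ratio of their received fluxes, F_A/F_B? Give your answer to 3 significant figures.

Δm = 11.3 − (17.9) = -6.6
Flux ratio = 10^(−0.4 Δm) = 10^(−0.4 × -6.6) = 10^2.640 = 436.5

F_A/F_B ≈ 437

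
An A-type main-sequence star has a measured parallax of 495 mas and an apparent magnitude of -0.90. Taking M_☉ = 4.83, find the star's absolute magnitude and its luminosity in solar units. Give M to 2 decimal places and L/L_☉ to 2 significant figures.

d = 1/p = 1000/495 mas = 2.020 pc
M = m − 5 log₁₀ d + 5 = -0.90 − 5·0.3054 + 5 = 2.573
M − M_☉ = 2.573 − 4.83 = -2.257
L/L_☉ = 10^(−0.4 × -2.257) = 7.994

M ≈ 2.57; L/L_☉ ≈ 8.0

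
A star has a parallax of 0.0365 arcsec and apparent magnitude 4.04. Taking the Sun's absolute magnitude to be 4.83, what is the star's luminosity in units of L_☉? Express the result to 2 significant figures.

d = 1/p = 1/0.0365″ = 27.40 pc
M = m − 5 log₁₀ d + 5 = 4.04 − 5·1.4377 + 5 = 1.851
M − M_☉ = 1.851 − 4.83 = -2.979
L/L_☉ = 10^(−0.4 × -2.979) = 15.54

L/L_☉ ≈ 16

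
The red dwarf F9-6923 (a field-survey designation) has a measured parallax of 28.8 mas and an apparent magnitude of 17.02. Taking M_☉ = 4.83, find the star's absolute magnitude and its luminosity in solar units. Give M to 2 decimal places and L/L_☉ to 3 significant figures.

d = 1/p = 1000/28.8 mas = 34.72 pc
M = m − 5 log₁₀ d + 5 = 17.02 − 5·1.5406 + 5 = 14.317
M − M_☉ = 14.317 − 4.83 = 9.487
L/L_☉ = 10^(−0.4 × 9.487) = 1.604×10^-4

M ≈ 14.32; L/L_☉ ≈ 1.60×10^-4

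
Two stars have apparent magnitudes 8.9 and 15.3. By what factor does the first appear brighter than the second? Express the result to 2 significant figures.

360

Δm = 8.9 − (15.3) = -6.4
Flux ratio = 10^(−0.4 Δm) = 10^(−0.4 × -6.4) = 10^2.560 = 363.1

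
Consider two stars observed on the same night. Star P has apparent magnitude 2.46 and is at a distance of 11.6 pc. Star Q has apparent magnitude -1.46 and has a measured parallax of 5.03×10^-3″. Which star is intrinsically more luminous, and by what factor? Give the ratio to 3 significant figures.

Star P: M = m − 5 log₁₀ d + 5 = 2.46 − 5·1.0645 + 5 = 2.138
Star Q: d = 1/p = 1/5.03×10^-3″ = 198.8 pc
Star Q: M = m − 5 log₁₀ d + 5 = -1.46 − 5·2.2984 + 5 = -7.952
ΔM = M_P − M_Q = 2.138 − (-7.952) = 10.090; smaller M is more luminous → Star Q.
L ratio = 10^(0.4 |ΔM|) = 10^4.036 = 10860

Star Q is more luminous, by a factor of 10900.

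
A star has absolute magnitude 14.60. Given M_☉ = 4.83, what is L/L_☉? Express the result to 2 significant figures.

L/L_☉ ≈ 1.2×10^-4

M − M_☉ = 14.60 − 4.83 = 9.770
L/L_☉ = 10^(−0.4 (M − M_☉)) = 10^-3.908 = 1.236×10^-4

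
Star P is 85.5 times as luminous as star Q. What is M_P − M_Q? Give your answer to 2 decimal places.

Pogson: ΔM = −2.5 log₁₀(ratio) = −2.5 log₁₀(85.5) = −2.5 × 1.9320 = -4.830
Star P is brighter, so it has the smaller magnitude: the difference is negative.

M_P − M_Q ≈ -4.83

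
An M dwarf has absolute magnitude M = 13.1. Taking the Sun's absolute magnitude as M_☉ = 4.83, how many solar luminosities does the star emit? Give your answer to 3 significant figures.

M − M_☉ = 13.1 − 4.83 = 8.270
L/L_☉ = 10^(−0.4 (M − M_☉)) = 10^-3.308 = 4.920×10^-4

L/L_☉ ≈ 4.92×10^-4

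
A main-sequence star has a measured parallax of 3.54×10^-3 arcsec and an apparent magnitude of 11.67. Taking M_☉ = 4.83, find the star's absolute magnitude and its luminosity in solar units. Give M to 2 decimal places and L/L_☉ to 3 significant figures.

M ≈ 4.42; L/L_☉ ≈ 1.47

d = 1/p = 1/3.54×10^-3″ = 282.5 pc
M = m − 5 log₁₀ d + 5 = 11.67 − 5·2.4510 + 5 = 4.415
M − M_☉ = 4.415 − 4.83 = -0.415
L/L_☉ = 10^(−0.4 × -0.415) = 1.466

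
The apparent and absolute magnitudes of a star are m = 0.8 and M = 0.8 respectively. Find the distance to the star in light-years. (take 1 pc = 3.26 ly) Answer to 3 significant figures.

d ≈ 32.6 ly

Distance modulus: m − M = 0.8 − (0.8) = 0.000
m − M = 5 log₁₀ d − 5
log₁₀ d = (m − M)/5 + 1 = 1.0000
d = 10^1.0000 = 10.00 pc
= 32.60 ly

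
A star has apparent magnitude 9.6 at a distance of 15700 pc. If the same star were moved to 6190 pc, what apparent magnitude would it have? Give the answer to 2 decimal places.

m ≈ 7.58

Flux ∝ 1/d², so Δm = 5 log₁₀(d₂/d₁) = 5 log₁₀(6190/15700) = -2.021
m₂ = m₁ + Δm = 9.6 + (-2.021) = 7.579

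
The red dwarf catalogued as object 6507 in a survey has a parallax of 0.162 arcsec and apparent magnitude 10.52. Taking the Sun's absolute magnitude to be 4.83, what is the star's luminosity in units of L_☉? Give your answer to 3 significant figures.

L/L_☉ ≈ 2.02×10^-3

d = 1/p = 1/0.162″ = 6.173 pc
M = m − 5 log₁₀ d + 5 = 10.52 − 5·0.7905 + 5 = 11.568
M − M_☉ = 11.568 − 4.83 = 6.738
L/L_☉ = 10^(−0.4 × 6.738) = 2.018×10^-3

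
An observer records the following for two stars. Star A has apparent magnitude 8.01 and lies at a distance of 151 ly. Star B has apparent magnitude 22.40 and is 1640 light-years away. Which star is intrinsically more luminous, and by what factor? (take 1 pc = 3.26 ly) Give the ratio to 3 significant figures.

Star A is more luminous, by a factor of 4830.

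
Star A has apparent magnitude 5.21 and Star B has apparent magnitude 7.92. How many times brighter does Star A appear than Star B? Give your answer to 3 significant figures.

Magnitude difference = -2.71
Flux ratio = 10^(−0.4 Δm) = 10^(−0.4 × -2.71) = 10^1.084 = 12.13

12.1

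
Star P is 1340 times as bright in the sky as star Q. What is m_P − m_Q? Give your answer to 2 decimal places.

m_P − m_Q ≈ -7.82

Pogson: Δm = −2.5 log₁₀(ratio) = −2.5 log₁₀(1340) = −2.5 × 3.1271 = -7.818
Star P is brighter, so it has the smaller magnitude: the difference is negative.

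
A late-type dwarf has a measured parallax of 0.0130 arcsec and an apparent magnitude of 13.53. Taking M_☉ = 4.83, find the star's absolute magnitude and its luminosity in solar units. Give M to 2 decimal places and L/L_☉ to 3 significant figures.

M ≈ 9.10; L/L_☉ ≈ 0.0196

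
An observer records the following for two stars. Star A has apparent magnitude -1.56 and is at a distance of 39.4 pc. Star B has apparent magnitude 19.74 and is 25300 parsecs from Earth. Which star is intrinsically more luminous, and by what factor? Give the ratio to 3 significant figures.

Star A is more luminous, by a factor of 803.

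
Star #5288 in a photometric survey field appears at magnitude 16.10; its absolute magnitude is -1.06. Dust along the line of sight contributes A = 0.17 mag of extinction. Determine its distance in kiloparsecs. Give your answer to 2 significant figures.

m − M = 5 log₁₀(d/10 pc) + A  ⇒  16.10 − (-1.06) − 0.17 = 5 log₁₀(d/10)
16.990 = 5 log₁₀(d/10)
log₁₀ d = (m − M − A)/5 + 1 = 4.3980
d = 10^4.3980 = 25000 pc
= 25.00 kpc

d ≈ 25 kpc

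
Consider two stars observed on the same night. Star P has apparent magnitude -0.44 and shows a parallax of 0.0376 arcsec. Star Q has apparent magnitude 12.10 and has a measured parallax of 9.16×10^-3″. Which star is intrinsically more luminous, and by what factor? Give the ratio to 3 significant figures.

Star P: d = 1/p = 1/0.0376″ = 26.60 pc
Star P: M = m − 5 log₁₀ d + 5 = -0.44 − 5·1.4248 + 5 = -2.564
Star Q: d = 1/p = 1/9.16×10^-3″ = 109.2 pc
Star Q: M = m − 5 log₁₀ d + 5 = 12.10 − 5·2.0381 + 5 = 6.909
ΔM = M_P − M_Q = -2.564 − (6.909) = -9.474; smaller M is more luminous → Star P.
L ratio = 10^(0.4 |ΔM|) = 10^3.789 = 6158

Star P is more luminous, by a factor of 6160.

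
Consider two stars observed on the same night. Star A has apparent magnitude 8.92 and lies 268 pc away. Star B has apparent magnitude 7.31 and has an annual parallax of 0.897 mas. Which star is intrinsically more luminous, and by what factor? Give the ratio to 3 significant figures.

Star B is more luminous, by a factor of 76.2.

Star A: M = m − 5 log₁₀ d + 5 = 8.92 − 5·2.4281 + 5 = 1.779
Star B: p = 0.897 mas = 8.97×10^-4″ → d = 1/p = 1115 pc
Star B: M = m − 5 log₁₀ d + 5 = 7.31 − 5·3.0472 + 5 = -2.926
ΔM = M_A − M_B = 1.779 − (-2.926) = 4.705; smaller M is more luminous → Star B.
L ratio = 10^(0.4 |ΔM|) = 10^1.882 = 76.23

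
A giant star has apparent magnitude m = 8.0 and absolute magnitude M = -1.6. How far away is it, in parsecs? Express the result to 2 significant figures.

d ≈ 830 pc

μ = m − M = 9.600
m − M = 5 log₁₀ d − 5
log₁₀ d = (m − M)/5 + 1 = 2.9200
d = 10^2.9200 = 831.8 pc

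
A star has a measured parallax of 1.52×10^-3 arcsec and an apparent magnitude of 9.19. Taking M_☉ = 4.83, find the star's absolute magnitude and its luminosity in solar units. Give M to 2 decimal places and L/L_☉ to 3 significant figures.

d = 1/p = 1/1.52×10^-3″ = 657.9 pc
M = m − 5 log₁₀ d + 5 = 9.19 − 5·2.8182 + 5 = 0.099
M − M_☉ = 0.099 − 4.83 = -4.731
L/L_☉ = 10^(−0.4 × -4.731) = 78.04

M ≈ 0.10; L/L_☉ ≈ 78.0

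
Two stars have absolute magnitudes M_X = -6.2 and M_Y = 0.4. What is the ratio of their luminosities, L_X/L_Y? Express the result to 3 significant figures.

L_X/L_Y ≈ 437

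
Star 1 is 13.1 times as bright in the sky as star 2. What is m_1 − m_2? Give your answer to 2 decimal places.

Pogson: Δm = −2.5 log₁₀(ratio) = −2.5 log₁₀(13.1) = −2.5 × 1.1173 = -2.793
Star 1 is brighter, so it has the smaller magnitude: the difference is negative.

m_1 − m_2 ≈ -2.79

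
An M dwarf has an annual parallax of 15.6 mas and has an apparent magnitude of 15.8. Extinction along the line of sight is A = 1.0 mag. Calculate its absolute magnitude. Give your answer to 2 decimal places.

M ≈ 10.77

p = 15.6 mas = 0.0156″ → d = 1/p = 64.10 pc
5 log₁₀(d/10 pc) = 5 log₁₀(64.10) − 5 = 4.034
M = m − 5 log₁₀(d/10) − A = 15.8 − 4.034 − 1.0 = 10.766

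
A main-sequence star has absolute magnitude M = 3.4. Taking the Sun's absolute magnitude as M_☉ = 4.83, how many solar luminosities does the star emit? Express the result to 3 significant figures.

M − M_☉ = 3.4 − 4.83 = -1.430
L/L_☉ = 10^(−0.4 (M − M_☉)) = 10^0.572 = 3.733

L/L_☉ ≈ 3.73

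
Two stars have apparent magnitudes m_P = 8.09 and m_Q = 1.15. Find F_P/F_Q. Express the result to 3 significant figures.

F_P/F_Q ≈ 1.67×10^-3

Δm = 8.09 − (1.15) = 6.94
Flux ratio = 10^(−0.4 Δm) = 10^(−0.4 × 6.94) = 10^-2.776 = 1.675×10^-3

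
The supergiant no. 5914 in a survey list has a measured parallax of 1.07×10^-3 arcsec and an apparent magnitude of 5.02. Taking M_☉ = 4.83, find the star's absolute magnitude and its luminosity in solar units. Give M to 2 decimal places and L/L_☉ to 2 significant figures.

M ≈ -4.83; L/L_☉ ≈ 7300

d = 1/p = 1/1.07×10^-3″ = 934.6 pc
M = m − 5 log₁₀ d + 5 = 5.02 − 5·2.9706 + 5 = -4.833
M − M_☉ = -4.833 − 4.83 = -9.663
L/L_☉ = 10^(−0.4 × -9.663) = 7332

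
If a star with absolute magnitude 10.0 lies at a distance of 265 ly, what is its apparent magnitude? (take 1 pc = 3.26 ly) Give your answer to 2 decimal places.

m ≈ 14.55

d = 265 ly / 3.26 = 81.29 pc
m = M + 5 log₁₀ d − 5 = 10.0 + 5·1.9100 − 5 = 14.550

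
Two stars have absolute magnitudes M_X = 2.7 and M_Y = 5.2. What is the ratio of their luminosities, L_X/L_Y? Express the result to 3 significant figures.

ΔM = M_X − M_Y = -2.5
L_X/L_Y = 10^(−0.4 ΔM) = 10^1.000 = 10.00

L_X/L_Y ≈ 10.0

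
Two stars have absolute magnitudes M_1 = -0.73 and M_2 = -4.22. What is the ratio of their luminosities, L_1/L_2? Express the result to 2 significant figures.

L_1/L_2 ≈ 0.040

ΔM = M_1 − M_2 = 3.49
L_1/L_2 = 10^(−0.4 ΔM) = 10^-1.396 = 0.04018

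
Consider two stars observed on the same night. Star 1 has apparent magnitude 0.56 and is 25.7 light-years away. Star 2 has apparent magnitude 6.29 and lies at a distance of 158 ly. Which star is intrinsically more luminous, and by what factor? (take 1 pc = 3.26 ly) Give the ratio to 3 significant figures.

Star 1: d = 25.7 ly / 3.26 = 7.883 pc
Star 1: M = m − 5 log₁₀ d + 5 = 0.56 − 5·0.8967 + 5 = 1.076
Star 2: d = 158 ly / 3.26 = 48.47 pc
Star 2: M = m − 5 log₁₀ d + 5 = 6.29 − 5·1.6854 + 5 = 2.863
ΔM = M_1 − M_2 = 1.076 − (2.863) = -1.786; smaller M is more luminous → Star 1.
L ratio = 10^(0.4 |ΔM|) = 10^0.715 = 5.183

Star 1 is more luminous, by a factor of 5.18.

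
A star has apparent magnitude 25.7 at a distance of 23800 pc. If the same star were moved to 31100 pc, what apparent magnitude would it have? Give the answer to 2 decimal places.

Flux ∝ 1/d², so Δm = 5 log₁₀(d₂/d₁) = 5 log₁₀(31100/23800) = 0.581
m₂ = m₁ + Δm = 25.7 + (0.581) = 26.281

m ≈ 26.28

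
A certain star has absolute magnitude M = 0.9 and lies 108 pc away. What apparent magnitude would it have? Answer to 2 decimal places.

m = M + 5 log₁₀ d − 5 = 0.9 + 5·2.0334 − 5 = 6.067

m ≈ 6.07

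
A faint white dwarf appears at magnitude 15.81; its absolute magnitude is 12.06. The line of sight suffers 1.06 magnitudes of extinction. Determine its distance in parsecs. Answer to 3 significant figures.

m − M = 5 log₁₀(d/10 pc) + A  ⇒  15.81 − (12.06) − 1.06 = 5 log₁₀(d/10)
2.690 = 5 log₁₀(d/10)
log₁₀ d = (m − M − A)/5 + 1 = 1.5380
d = 10^1.5380 = 34.51 pc

d ≈ 34.5 pc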